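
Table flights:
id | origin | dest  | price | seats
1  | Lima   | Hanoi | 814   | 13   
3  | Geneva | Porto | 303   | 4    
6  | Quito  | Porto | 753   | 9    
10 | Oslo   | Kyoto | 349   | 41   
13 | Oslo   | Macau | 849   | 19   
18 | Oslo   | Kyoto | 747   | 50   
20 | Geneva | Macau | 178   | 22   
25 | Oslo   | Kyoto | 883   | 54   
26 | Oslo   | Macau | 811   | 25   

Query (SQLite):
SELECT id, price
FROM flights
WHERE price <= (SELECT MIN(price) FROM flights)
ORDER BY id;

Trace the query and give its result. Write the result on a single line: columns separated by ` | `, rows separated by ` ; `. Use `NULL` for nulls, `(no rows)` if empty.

Scalar subquery: MIN(price) over all flights rows = 178.
Keep rows where price <= that value.

20 | 178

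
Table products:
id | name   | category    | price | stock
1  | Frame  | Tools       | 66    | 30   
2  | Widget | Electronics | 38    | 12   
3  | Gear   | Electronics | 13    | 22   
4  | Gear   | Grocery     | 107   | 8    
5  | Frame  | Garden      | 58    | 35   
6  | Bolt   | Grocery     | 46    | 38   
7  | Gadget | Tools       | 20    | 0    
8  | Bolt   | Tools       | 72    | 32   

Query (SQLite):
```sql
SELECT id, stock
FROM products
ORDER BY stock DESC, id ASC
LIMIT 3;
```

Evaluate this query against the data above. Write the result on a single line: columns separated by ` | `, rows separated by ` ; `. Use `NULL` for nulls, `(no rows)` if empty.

Sort by stock desc, tiebreak id asc: (38, id=6), (35, id=5), (32, id=8), (30, id=1), (22, id=3), (12, id=2) …. Take first 3.

6 | 38 ; 5 | 35 ; 8 | 32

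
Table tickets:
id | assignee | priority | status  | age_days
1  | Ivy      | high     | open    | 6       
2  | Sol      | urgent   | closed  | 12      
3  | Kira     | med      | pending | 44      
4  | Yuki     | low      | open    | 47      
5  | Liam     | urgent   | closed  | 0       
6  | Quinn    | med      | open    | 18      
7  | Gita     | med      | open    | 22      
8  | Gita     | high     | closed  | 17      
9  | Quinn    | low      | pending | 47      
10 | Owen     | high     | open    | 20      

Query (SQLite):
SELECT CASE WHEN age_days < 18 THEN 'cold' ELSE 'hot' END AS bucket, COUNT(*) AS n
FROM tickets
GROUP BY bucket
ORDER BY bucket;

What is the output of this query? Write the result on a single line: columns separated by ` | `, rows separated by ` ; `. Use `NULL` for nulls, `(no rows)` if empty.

Bucket rows by age_days < 18 → 'cold' else 'hot'; count each bucket.

cold | 4 ; hot | 6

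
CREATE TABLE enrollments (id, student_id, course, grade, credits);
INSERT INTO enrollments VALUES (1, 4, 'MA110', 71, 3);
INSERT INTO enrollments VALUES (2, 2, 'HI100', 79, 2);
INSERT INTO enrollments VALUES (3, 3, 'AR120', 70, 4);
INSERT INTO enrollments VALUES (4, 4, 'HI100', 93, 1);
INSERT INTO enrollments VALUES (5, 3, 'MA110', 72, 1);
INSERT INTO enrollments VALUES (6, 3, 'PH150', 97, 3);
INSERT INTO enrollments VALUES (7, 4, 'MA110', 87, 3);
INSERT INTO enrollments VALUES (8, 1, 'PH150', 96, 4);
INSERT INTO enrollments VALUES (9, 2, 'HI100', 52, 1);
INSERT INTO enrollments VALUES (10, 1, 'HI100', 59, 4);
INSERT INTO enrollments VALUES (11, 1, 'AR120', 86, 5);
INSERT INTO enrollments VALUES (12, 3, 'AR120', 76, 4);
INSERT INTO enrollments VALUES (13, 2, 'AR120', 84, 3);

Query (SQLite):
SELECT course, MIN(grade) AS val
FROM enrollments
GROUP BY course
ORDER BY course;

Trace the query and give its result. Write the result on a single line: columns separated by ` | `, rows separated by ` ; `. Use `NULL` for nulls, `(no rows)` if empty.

AR120 | 70 ; HI100 | 52 ; MA110 | 71 ; PH150 | 96

Partition enrollments by course; compute MIN(grade) within each group.
  AR120: ids {3, 11, 12, 13} → MIN(grade)=70
  HI100: ids {2, 4, 9, 10} → MIN(grade)=52
  MA110: ids {1, 5, 7} → MIN(grade)=71
  PH150: ids {6, 8} → MIN(grade)=96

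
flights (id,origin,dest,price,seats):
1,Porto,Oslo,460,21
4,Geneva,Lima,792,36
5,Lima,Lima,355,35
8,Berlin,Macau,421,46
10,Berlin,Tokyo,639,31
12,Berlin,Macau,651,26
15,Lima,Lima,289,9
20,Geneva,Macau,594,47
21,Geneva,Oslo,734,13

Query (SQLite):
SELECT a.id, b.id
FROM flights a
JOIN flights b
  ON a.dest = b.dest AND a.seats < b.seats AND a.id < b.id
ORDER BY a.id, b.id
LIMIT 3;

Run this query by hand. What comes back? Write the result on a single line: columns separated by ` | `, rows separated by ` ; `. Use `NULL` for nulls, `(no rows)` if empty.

8 | 20 ; 12 | 20

Pairs (a,b) with same dest, a.seats < b.seats, a.id < b.id.
dest groups: Lima:{4,5,15} Macau:{8,12,20} Oslo:{1,21} Tokyo:{10}
Ordered by (a.id, b.id); first 3.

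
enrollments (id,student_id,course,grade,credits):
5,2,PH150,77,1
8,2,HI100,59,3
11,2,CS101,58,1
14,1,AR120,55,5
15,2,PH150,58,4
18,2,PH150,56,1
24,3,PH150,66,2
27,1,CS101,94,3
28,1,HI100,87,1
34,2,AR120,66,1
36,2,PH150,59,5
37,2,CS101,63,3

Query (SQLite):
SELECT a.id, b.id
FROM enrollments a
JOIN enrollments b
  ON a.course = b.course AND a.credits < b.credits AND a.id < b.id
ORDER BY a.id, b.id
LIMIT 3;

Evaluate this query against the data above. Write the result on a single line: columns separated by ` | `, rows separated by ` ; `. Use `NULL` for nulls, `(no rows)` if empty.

5 | 15 ; 5 | 24 ; 5 | 36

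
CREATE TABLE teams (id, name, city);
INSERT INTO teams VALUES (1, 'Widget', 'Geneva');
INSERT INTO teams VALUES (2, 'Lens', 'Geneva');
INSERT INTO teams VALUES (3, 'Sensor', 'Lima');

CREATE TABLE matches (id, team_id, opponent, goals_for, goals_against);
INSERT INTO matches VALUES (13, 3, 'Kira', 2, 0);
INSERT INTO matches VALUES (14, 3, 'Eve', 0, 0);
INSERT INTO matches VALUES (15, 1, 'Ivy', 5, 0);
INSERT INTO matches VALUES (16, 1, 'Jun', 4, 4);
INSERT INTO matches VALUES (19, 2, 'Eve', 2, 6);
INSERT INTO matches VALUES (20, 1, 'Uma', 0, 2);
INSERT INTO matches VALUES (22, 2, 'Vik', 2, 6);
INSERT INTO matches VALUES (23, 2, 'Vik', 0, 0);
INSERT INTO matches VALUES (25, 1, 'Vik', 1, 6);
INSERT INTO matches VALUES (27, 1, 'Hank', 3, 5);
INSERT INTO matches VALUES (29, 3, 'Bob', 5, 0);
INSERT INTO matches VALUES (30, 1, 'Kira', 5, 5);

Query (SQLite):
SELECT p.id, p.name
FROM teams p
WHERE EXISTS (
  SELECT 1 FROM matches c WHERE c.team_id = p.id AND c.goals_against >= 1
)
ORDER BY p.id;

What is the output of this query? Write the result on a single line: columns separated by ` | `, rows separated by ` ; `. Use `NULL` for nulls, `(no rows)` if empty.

1 | Widget ; 2 | Lens

For each teams row, check whether any matches with matching team_id has goals_against >= 1.
Keep rows where that is true.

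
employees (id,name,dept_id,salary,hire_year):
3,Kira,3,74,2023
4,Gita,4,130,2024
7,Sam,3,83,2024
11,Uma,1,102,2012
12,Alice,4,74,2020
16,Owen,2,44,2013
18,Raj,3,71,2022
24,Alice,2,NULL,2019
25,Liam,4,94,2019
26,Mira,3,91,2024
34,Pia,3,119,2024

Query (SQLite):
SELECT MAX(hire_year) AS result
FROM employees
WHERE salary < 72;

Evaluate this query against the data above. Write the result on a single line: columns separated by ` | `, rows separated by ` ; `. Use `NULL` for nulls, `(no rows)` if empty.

2022

Rows where salary < 72 → hire_year values: [2013, 2022].
MAX of non-NULL values = 2022.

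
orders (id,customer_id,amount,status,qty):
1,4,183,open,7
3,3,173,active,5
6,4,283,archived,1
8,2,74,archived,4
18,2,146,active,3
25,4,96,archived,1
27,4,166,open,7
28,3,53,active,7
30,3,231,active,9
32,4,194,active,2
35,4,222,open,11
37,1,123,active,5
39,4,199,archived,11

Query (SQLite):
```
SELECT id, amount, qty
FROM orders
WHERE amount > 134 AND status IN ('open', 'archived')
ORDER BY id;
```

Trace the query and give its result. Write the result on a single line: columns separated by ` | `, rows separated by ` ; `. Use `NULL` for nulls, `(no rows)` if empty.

1 | 183 | 7 ; 6 | 283 | 1 ; 27 | 166 | 7 ; 35 | 222 | 11 ; 39 | 199 | 11

amount > 134: ids {1, 3, 6, 18, 27, 30, 32, 35, 39}
status IN ('open', 'archived'): ids {1, 6, 8, 25, 27, 35, 39}
Combine with AND.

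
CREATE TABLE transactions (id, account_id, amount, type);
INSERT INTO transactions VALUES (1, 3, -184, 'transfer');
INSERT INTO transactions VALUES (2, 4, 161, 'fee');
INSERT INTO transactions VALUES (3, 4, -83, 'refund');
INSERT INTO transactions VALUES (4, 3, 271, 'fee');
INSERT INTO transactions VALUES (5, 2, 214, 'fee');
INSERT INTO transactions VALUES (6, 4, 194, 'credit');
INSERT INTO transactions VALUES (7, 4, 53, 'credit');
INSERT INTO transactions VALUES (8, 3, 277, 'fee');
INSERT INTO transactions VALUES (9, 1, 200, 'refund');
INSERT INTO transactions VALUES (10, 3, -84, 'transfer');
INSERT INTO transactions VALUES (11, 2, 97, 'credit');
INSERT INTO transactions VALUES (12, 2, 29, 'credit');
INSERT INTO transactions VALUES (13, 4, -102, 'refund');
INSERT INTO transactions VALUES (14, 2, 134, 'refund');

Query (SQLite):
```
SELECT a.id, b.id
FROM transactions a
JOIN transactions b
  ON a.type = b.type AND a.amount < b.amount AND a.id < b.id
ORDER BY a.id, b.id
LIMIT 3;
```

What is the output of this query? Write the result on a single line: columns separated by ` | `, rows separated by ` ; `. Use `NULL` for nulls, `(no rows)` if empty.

Pairs (a,b) with same type, a.amount < b.amount, a.id < b.id.
type groups: credit:{6,7,11,12} fee:{2,4,5,8} refund:{3,9,13,14} transfer:{1,10}
Ordered by (a.id, b.id); first 3.

1 | 10 ; 2 | 4 ; 2 | 5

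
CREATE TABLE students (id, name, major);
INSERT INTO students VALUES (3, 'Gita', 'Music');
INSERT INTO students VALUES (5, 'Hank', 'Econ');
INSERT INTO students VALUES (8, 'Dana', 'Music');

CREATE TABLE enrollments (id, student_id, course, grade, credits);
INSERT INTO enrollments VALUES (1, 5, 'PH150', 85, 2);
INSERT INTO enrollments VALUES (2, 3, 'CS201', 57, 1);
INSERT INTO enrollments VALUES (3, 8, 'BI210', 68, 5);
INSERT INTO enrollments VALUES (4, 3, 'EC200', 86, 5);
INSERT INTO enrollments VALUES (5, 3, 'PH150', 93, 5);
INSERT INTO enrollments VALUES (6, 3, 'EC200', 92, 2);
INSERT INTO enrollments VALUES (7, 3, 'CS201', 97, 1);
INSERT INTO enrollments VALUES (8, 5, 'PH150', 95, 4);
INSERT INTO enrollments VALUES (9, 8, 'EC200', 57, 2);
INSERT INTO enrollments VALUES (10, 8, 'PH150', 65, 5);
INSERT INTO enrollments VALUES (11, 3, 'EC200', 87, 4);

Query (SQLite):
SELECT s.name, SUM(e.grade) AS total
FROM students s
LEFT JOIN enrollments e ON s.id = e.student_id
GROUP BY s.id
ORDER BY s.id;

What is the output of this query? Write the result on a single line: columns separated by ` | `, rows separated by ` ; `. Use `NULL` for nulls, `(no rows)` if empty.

LEFT JOIN keeps every students row; unmatched ones get NULL for enrollments columns.
Group by students.id and compute SUM(e.grade). SUM over an all-NULL group is NULL.
  3: ids {2, 4, 5, 6, 7, 11} → SUM(e.grade)=512
  5: ids {1, 8} → SUM(e.grade)=180
  8: ids {3, 9, 10} → SUM(e.grade)=190

Gita | 512 ; Hank | 180 ; Dana | 190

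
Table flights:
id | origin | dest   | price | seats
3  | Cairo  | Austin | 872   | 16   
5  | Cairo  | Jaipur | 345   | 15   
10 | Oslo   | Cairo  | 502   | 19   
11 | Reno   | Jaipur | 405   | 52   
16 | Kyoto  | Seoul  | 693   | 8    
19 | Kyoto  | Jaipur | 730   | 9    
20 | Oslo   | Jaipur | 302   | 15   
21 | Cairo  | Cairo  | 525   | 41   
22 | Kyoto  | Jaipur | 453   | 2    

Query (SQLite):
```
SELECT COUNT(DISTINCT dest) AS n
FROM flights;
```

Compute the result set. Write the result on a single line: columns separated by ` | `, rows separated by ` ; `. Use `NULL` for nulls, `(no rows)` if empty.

Count distinct non-NULL dest values.

4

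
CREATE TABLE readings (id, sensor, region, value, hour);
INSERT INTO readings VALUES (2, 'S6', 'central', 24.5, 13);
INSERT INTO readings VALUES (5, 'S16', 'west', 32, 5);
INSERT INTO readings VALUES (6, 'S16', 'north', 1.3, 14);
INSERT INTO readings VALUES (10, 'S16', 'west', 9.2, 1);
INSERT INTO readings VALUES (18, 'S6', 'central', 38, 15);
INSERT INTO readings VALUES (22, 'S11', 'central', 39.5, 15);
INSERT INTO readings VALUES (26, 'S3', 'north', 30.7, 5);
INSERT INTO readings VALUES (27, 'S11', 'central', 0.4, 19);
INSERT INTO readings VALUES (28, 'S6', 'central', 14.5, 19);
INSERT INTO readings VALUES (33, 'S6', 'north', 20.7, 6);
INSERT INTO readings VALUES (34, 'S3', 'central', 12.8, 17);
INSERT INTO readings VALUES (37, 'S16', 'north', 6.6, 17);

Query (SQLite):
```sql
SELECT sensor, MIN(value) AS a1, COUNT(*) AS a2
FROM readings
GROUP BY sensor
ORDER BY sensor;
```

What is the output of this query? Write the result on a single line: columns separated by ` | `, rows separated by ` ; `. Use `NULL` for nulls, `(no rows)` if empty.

Group readings by sensor.
Per group compute: MIN(value), COUNT(*).
  S11: ids {22, 27} → MIN(value)=0.4, COUNT(*)=2
  S16: ids {5, 6, 10, 37} → MIN(value)=1.3, COUNT(*)=4
  S3: ids {26, 34} → MIN(value)=12.8, COUNT(*)=2
  S6: ids {2, 18, 28, 33} → MIN(value)=14.5, COUNT(*)=4

S11 | 0.4 | 2 ; S16 | 1.3 | 4 ; S3 | 12.8 | 2 ; S6 | 14.5 | 4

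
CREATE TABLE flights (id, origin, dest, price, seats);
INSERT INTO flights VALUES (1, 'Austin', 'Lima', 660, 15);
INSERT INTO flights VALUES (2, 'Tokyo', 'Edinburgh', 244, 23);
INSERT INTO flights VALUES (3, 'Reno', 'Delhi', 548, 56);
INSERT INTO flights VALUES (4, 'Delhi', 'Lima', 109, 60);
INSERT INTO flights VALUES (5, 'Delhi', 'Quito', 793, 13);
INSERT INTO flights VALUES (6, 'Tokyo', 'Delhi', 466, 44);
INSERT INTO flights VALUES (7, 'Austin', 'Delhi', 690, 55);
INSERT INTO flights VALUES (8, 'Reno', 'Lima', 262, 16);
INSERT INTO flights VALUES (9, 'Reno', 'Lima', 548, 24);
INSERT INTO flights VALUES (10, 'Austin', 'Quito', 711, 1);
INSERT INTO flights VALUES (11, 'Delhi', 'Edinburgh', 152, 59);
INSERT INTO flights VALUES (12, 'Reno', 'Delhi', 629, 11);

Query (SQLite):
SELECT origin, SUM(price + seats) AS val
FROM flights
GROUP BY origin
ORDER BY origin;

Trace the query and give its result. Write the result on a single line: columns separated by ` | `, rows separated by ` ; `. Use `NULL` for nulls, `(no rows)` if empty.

For each row compute price + seats.
Group by origin; take SUM of the expression per group.
  Austin: ids {1, 7, 10} → SUM(price + seats)=2132
  Delhi: ids {4, 5, 11} → SUM(price + seats)=1186
  Reno: ids {3, 8, 9, 12} → SUM(price + seats)=2094
  Tokyo: ids {2, 6} → SUM(price + seats)=777

Austin | 2132 ; Delhi | 1186 ; Reno | 2094 ; Tokyo | 777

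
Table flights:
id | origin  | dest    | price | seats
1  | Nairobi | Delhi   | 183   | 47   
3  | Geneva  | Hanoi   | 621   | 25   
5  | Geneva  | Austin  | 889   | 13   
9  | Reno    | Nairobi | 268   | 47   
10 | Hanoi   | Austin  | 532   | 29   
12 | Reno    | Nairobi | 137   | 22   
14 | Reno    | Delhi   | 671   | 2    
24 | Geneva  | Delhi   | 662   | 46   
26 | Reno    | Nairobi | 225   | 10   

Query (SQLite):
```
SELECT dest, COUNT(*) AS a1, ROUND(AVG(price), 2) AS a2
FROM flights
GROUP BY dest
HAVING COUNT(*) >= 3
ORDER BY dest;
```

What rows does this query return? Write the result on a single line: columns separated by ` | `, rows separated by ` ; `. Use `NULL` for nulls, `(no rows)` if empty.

Delhi | 3 | 505.33 ; Nairobi | 3 | 210

Group flights by dest.
Per group compute: COUNT(*), ROUND(AVG(price), 2).
HAVING: drop groups with fewer than 3 rows.
  Austin: ids {5, 10} → COUNT(*)=2, ROUND(AVG(price), 2)=710.5
  Delhi: ids {1, 14, 24} → COUNT(*)=3, ROUND(AVG(price), 2)=505.33
  Hanoi: ids {3} → COUNT(*)=1, ROUND(AVG(price), 2)=621
  Nairobi: ids {9, 12, 26} → COUNT(*)=3, ROUND(AVG(price), 2)=210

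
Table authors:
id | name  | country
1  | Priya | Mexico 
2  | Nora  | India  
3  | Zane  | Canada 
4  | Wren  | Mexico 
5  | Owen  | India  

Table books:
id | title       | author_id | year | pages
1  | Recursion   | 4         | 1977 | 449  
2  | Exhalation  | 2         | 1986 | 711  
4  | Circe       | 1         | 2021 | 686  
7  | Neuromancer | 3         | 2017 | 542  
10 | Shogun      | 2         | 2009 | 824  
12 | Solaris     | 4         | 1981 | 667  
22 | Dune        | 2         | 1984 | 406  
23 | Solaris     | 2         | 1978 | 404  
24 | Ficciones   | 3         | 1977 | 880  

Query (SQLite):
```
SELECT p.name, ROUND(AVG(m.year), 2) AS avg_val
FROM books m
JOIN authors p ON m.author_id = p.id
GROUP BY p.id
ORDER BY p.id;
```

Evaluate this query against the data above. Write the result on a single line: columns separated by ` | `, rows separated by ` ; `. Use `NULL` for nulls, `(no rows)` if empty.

Priya | 2021 ; Nora | 1989.25 ; Zane | 1997 ; Wren | 1979

Join each books row to its authors via author_id.
Group joined rows by authors.id; compute ROUND(AVG(m.year), 2) per group.
  1: ids {4} → ROUND(AVG(m.year), 2)=2021
  2: ids {2, 10, 22, 23} → ROUND(AVG(m.year), 2)=1989.25
  3: ids {7, 24} → ROUND(AVG(m.year), 2)=1997
  4: ids {1, 12} → ROUND(AVG(m.year), 2)=1979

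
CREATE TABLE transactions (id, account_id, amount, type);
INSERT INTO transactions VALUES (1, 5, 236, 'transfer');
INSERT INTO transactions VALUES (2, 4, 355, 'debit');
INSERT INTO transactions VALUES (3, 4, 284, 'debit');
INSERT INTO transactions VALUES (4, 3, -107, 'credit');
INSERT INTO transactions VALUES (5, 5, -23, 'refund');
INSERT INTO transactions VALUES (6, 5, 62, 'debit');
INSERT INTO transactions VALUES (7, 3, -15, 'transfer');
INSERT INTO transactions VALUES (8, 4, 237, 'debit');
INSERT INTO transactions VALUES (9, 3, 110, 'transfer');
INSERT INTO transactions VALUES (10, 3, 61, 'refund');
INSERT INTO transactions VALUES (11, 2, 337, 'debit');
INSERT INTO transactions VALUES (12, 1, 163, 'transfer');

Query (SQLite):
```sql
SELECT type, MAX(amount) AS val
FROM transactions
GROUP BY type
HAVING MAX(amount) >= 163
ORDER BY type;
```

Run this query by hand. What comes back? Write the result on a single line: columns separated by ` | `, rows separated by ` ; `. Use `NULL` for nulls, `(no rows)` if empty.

debit | 355 ; transfer | 236

Partition transactions by type; compute MAX(amount) within each group.
HAVING: keep groups where MAX(amount) >= 163.
  credit: ids {4} → MAX(amount)=-107
  debit: ids {2, 3, 6, 8, 11} → MAX(amount)=355
  refund: ids {5, 10} → MAX(amount)=61
  transfer: ids {1, 7, 9, 12} → MAX(amount)=236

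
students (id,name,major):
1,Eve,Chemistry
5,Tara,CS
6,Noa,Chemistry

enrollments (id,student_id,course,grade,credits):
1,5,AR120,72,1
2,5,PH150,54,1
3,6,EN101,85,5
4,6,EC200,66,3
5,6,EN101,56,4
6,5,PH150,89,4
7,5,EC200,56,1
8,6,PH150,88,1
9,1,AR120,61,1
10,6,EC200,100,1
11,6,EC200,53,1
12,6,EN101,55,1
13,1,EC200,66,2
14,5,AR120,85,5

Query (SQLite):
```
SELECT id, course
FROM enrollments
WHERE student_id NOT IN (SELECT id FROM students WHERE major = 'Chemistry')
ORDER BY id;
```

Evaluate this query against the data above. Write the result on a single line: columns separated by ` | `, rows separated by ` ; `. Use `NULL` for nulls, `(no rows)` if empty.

1 | AR120 ; 2 | PH150 ; 6 | PH150 ; 7 | EC200 ; 14 | AR120

Inner query: students.id where major = 'Chemistry'.
Outer: keep enrollments rows whose student_id is not in that set.
Inner query → {1, 6}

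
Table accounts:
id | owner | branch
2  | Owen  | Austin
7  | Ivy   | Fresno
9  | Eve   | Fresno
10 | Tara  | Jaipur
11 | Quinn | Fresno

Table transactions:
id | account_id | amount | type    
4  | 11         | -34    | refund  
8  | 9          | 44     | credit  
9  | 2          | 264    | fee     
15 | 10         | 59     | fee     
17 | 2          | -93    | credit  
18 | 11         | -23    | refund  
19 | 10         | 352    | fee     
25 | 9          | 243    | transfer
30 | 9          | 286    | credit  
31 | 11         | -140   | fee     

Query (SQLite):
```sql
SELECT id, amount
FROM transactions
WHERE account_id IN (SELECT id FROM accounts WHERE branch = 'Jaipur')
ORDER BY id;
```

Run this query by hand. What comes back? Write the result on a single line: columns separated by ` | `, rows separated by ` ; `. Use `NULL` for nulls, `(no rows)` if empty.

15 | 59 ; 19 | 352

Inner query: accounts.id where branch = 'Jaipur'.
Outer: keep transactions rows whose account_id is in that set.
Inner query → {10}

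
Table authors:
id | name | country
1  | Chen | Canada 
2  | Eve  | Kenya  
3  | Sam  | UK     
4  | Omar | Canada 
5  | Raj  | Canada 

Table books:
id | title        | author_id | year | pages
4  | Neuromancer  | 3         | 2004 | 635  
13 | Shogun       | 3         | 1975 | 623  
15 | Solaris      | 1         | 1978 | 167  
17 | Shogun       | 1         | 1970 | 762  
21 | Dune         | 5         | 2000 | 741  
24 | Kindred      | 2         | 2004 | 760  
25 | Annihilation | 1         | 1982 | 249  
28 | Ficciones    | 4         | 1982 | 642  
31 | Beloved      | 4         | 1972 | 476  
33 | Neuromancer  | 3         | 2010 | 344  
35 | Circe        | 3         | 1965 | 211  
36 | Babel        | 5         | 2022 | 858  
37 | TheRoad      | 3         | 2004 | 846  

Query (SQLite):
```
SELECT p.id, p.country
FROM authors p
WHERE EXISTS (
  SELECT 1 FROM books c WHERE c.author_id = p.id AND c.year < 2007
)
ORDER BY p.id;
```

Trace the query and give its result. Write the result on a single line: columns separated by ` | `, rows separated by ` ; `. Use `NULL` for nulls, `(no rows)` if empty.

1 | Canada ; 2 | Kenya ; 3 | UK ; 4 | Canada ; 5 | Canada

For each authors row, check whether any books with matching author_id has year < 2007.
Keep rows where that is true.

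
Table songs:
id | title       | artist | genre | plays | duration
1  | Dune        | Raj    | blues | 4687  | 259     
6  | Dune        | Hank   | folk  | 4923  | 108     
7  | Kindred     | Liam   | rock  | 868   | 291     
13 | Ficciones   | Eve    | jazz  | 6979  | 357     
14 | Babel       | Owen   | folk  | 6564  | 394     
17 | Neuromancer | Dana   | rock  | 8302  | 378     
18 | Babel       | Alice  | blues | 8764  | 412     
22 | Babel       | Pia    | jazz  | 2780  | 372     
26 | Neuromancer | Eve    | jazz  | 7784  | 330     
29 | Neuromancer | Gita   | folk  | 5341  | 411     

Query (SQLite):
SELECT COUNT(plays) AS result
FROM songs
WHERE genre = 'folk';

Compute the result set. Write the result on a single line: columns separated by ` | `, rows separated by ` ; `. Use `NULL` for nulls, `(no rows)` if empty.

Rows where genre='folk' → plays values: [4923, 6564, 5341].
COUNT(plays) counts non-NULL values → 3.

3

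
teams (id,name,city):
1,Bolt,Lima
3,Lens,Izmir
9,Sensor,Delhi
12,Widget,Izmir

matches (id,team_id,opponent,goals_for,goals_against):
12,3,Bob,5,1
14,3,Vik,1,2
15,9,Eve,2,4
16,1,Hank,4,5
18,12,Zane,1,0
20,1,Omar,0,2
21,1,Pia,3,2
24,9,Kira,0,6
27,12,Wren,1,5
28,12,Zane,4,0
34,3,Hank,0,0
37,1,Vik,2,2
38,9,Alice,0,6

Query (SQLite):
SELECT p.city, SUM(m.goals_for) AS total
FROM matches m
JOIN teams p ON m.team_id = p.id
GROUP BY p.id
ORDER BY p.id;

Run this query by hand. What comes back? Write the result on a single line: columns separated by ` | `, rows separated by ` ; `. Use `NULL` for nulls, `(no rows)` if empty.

Lima | 9 ; Izmir | 6 ; Delhi | 2 ; Izmir | 6

Join each matches row to its teams via team_id.
Group joined rows by teams.id; compute SUM(m.goals_for) per group.
  1: ids {16, 20, 21, 37} → SUM(m.goals_for)=9
  3: ids {12, 14, 34} → SUM(m.goals_for)=6
  9: ids {15, 24, 38} → SUM(m.goals_for)=2
  12: ids {18, 27, 28} → SUM(m.goals_for)=6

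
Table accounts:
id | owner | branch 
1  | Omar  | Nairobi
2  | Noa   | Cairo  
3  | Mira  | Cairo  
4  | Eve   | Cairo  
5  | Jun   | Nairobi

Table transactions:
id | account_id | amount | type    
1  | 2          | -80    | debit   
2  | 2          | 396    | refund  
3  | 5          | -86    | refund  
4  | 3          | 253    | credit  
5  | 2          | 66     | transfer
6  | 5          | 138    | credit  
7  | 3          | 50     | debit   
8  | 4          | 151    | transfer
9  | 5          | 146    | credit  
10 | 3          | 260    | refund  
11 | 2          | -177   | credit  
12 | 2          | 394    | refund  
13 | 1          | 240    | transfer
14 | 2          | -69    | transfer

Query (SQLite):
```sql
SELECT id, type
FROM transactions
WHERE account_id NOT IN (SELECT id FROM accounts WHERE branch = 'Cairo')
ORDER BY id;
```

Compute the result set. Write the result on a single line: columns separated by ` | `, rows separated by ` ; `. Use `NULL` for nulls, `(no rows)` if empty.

Inner query: accounts.id where branch = 'Cairo'.
Outer: keep transactions rows whose account_id is not in that set.
Inner query → {2, 3, 4}

3 | refund ; 6 | credit ; 9 | credit ; 13 | transfer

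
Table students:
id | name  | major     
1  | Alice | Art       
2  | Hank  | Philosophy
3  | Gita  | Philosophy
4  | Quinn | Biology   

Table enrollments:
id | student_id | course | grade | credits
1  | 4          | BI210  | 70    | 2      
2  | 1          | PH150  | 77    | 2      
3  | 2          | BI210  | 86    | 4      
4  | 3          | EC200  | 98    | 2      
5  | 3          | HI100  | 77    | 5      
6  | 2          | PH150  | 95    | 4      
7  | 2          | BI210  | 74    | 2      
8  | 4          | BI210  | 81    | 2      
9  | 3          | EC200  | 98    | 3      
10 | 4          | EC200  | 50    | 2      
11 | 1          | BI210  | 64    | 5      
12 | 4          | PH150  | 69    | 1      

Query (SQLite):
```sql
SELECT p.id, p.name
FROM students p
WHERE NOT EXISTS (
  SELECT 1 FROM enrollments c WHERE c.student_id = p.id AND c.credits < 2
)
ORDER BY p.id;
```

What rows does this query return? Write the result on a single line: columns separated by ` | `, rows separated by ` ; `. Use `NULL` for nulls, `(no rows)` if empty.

For each students row, check whether any enrollments with matching student_id has credits < 2.
Keep rows where that is false.

1 | Alice ; 2 | Hank ; 3 | Gita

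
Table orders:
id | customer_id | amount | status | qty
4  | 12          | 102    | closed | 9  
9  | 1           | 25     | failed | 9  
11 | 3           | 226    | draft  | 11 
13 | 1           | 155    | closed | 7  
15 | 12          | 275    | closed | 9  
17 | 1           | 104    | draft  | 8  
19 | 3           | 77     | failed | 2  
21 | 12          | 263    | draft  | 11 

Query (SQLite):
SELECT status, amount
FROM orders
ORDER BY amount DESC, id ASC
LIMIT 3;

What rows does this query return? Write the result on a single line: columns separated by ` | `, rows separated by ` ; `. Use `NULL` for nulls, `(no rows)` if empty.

Sort by amount desc, tiebreak id asc: (275, id=15), (263, id=21), (226, id=11), (155, id=13), (104, id=17), (102, id=4) …. Take first 3.

closed | 275 ; draft | 263 ; draft | 226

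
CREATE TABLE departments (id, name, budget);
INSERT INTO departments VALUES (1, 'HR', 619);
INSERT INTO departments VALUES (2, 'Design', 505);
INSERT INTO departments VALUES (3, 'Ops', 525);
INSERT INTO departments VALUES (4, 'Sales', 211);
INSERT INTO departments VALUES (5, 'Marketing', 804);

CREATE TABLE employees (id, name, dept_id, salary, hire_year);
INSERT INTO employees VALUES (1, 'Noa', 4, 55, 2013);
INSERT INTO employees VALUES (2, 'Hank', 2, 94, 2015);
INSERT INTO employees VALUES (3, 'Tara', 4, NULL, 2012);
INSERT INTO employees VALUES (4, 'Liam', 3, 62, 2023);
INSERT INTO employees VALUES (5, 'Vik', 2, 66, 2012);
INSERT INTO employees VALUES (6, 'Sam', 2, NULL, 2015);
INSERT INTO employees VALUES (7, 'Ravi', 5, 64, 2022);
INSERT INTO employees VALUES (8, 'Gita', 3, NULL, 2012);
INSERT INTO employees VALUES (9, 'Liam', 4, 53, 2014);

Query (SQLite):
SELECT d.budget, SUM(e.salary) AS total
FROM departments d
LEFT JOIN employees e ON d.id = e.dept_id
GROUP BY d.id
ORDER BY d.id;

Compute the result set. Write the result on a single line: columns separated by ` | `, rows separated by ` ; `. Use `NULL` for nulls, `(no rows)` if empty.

LEFT JOIN keeps every departments row; unmatched ones get NULL for employees columns.
Group by departments.id and compute SUM(e.salary). SUM over an all-NULL group is NULL.
  1: ids {—} → SUM(e.salary)=NULL
  2: ids {2, 5, 6} → SUM(e.salary)=160
  3: ids {4, 8} → SUM(e.salary)=62
  4: ids {1, 3, 9} → SUM(e.salary)=108
  5: ids {7} → SUM(e.salary)=64

619 | NULL ; 505 | 160 ; 525 | 62 ; 211 | 108 ; 804 | 64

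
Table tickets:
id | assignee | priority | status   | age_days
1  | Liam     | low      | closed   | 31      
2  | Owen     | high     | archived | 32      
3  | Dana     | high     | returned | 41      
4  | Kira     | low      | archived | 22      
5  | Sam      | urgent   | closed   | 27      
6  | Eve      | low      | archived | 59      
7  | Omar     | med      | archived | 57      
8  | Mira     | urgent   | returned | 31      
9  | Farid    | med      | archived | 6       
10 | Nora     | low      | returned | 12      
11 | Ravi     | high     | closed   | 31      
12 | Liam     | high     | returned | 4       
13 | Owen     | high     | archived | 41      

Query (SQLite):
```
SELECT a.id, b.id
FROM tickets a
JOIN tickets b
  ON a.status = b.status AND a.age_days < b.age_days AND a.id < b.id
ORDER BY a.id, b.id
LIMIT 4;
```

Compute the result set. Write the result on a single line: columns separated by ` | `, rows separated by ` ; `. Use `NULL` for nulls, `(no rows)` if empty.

2 | 6 ; 2 | 7 ; 2 | 13 ; 4 | 6

Pairs (a,b) with same status, a.age_days < b.age_days, a.id < b.id.
status groups: archived:{2,4,6,7,9,13} closed:{1,5,11} returned:{3,8,10,12}
Ordered by (a.id, b.id); first 4.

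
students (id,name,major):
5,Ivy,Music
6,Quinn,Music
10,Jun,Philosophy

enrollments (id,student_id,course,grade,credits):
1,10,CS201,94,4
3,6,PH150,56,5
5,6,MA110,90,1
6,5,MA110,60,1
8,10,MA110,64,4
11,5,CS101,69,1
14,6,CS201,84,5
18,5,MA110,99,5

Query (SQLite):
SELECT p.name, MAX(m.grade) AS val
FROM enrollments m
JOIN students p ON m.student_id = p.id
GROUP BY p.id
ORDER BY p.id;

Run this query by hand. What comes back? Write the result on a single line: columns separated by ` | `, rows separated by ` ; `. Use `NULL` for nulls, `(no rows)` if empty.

Ivy | 99 ; Quinn | 90 ; Jun | 94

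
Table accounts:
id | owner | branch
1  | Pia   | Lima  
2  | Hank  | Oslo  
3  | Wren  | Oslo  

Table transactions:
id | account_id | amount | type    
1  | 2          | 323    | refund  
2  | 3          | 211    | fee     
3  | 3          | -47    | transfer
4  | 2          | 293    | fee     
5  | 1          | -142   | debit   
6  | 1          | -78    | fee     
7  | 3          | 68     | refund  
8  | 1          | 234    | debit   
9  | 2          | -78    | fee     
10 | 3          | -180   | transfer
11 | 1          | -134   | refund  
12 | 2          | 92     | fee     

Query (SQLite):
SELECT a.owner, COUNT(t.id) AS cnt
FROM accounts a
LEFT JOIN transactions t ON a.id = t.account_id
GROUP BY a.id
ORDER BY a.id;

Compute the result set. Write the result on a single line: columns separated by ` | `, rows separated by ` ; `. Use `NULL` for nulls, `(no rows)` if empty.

Pia | 4 ; Hank | 4 ; Wren | 4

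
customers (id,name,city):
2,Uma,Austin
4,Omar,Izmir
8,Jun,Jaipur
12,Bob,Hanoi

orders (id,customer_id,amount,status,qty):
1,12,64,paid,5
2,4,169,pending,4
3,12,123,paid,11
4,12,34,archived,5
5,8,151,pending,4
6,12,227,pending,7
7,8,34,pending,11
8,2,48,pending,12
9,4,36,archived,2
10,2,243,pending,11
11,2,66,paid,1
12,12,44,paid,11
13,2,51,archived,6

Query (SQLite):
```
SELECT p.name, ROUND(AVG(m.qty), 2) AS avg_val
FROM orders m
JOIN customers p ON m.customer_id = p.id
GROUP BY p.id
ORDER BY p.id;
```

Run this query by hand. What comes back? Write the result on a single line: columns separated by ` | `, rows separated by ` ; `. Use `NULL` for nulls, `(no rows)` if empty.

Uma | 7.5 ; Omar | 3 ; Jun | 7.5 ; Bob | 7.8

Join each orders row to its customers via customer_id.
Group joined rows by customers.id; compute ROUND(AVG(m.qty), 2) per group.
  2: ids {8, 10, 11, 13} → ROUND(AVG(m.qty), 2)=7.5
  4: ids {2, 9} → ROUND(AVG(m.qty), 2)=3
  8: ids {5, 7} → ROUND(AVG(m.qty), 2)=7.5
  12: ids {1, 3, 4, 6, 12} → ROUND(AVG(m.qty), 2)=7.8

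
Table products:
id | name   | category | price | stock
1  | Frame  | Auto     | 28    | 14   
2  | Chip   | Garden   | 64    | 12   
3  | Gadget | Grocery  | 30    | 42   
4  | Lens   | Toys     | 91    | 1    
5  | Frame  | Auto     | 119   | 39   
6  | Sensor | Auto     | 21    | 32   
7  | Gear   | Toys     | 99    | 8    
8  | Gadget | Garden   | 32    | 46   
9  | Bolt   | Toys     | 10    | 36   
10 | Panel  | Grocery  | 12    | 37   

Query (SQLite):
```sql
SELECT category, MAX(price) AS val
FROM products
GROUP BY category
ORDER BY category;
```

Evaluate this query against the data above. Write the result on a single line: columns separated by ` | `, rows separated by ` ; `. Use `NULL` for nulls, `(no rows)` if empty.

Auto | 119 ; Garden | 64 ; Grocery | 30 ; Toys | 99

Partition products by category; compute MAX(price) within each group.
  Auto: ids {1, 5, 6} → MAX(price)=119
  Garden: ids {2, 8} → MAX(price)=64
  Grocery: ids {3, 10} → MAX(price)=30
  Toys: ids {4, 7, 9} → MAX(price)=99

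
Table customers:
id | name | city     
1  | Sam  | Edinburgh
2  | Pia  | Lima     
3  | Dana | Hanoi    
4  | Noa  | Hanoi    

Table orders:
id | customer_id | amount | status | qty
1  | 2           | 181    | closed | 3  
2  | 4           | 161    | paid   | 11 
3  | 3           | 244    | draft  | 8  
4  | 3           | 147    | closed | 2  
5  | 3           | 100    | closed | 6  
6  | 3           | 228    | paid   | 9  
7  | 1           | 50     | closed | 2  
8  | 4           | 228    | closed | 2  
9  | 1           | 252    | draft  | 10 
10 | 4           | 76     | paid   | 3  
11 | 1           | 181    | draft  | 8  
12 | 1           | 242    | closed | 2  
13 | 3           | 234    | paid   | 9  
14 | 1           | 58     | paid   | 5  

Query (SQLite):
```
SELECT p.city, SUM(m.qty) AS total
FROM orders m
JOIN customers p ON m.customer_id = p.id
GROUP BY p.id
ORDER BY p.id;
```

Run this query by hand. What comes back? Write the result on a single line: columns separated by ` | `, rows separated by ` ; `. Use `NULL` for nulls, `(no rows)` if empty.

Join each orders row to its customers via customer_id.
Group joined rows by customers.id; compute SUM(m.qty) per group.
  1: ids {7, 9, 11, 12, 14} → SUM(m.qty)=27
  2: ids {1} → SUM(m.qty)=3
  3: ids {3, 4, 5, 6, 13} → SUM(m.qty)=34
  4: ids {2, 8, 10} → SUM(m.qty)=16

Edinburgh | 27 ; Lima | 3 ; Hanoi | 34 ; Hanoi | 16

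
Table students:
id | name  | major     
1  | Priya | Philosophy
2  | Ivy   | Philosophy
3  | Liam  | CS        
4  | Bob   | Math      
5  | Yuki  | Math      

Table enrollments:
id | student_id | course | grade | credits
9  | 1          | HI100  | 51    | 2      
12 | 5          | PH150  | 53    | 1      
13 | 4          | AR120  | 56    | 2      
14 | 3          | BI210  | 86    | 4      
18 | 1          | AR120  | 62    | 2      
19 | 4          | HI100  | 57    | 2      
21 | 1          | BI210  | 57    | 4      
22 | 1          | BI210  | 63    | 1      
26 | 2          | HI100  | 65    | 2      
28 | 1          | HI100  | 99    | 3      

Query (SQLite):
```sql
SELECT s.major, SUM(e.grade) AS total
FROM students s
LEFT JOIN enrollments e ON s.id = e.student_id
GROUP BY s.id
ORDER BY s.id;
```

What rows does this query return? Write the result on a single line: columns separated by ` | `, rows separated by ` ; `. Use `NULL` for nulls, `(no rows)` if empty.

Philosophy | 332 ; Philosophy | 65 ; CS | 86 ; Math | 113 ; Math | 53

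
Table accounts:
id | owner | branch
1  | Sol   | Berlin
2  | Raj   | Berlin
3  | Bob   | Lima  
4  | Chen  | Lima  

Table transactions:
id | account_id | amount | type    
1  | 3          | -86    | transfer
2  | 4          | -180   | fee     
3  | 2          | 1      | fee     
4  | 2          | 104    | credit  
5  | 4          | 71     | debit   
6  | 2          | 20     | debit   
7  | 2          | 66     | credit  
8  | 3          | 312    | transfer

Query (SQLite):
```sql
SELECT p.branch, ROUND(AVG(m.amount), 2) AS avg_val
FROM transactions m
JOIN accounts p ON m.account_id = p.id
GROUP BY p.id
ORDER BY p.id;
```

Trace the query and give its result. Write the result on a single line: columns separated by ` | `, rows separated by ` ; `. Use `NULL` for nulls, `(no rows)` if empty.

Join each transactions row to its accounts via account_id.
Group joined rows by accounts.id; compute ROUND(AVG(m.amount), 2) per group.
  2: ids {3, 4, 6, 7} → ROUND(AVG(m.amount), 2)=47.75
  3: ids {1, 8} → ROUND(AVG(m.amount), 2)=113
  4: ids {2, 5} → ROUND(AVG(m.amount), 2)=-54.5

Berlin | 47.75 ; Lima | 113 ; Lima | -54.5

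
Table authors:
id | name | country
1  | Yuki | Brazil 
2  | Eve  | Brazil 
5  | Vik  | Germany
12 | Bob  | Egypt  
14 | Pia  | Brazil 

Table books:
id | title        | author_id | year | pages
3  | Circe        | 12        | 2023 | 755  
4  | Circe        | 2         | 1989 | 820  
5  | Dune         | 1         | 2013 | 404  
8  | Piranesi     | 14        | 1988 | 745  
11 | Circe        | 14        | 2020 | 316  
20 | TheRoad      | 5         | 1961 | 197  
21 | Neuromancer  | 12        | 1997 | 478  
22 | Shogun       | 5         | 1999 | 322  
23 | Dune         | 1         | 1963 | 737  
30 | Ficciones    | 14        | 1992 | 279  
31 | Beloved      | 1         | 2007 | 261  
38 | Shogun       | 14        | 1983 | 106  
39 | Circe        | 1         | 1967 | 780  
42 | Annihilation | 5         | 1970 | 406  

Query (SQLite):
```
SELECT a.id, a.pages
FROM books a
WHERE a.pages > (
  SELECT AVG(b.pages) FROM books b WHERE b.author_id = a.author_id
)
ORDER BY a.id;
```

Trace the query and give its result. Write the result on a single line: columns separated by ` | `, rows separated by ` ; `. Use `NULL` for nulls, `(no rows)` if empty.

3 | 755 ; 8 | 745 ; 22 | 322 ; 23 | 737 ; 39 | 780 ; 42 | 406

For each books row a, compute AVG(pages) over rows sharing a.author_id.
Keep row a if a.pages > that per-group AVG.
  author_id=1: AVG(pages) = 545.5
  author_id=2: AVG(pages) = 820.0
  author_id=5: AVG(pages) = 308.333333
  author_id=12: AVG(pages) = 616.5
  author_id=14: AVG(pages) = 361.5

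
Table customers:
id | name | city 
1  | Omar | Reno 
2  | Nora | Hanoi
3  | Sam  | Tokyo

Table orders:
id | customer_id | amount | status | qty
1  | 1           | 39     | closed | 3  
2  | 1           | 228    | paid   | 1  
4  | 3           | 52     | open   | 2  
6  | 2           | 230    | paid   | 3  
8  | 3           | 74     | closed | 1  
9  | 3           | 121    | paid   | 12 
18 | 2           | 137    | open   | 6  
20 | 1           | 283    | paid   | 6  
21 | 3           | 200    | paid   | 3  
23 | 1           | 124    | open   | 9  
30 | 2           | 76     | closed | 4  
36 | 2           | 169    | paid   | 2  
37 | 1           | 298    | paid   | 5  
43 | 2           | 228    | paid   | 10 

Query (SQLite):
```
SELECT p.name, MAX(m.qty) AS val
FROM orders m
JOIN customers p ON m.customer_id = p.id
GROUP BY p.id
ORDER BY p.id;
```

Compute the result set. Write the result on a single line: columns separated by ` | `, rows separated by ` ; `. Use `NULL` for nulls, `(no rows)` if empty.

Omar | 9 ; Nora | 10 ; Sam | 12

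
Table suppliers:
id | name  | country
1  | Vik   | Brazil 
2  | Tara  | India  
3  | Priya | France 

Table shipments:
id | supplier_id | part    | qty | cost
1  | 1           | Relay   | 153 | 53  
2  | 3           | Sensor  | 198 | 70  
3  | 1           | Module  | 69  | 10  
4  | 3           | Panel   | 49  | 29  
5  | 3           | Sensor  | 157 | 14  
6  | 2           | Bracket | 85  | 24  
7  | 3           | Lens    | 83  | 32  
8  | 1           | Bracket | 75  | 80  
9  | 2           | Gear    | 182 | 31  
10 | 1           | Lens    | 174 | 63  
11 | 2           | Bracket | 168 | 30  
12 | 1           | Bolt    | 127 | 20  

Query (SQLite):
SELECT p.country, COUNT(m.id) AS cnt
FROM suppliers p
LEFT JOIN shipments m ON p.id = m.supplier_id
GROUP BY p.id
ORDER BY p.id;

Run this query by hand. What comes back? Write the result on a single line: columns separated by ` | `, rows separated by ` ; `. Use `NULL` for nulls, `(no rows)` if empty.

LEFT JOIN keeps every suppliers row; unmatched ones get NULL for shipments columns.
Group by suppliers.id and compute COUNT(m.id). COUNT(col) of an all-NULL group is 0.
  1: ids {1, 3, 8, 10, 12} → COUNT(m.id)=5
  2: ids {6, 9, 11} → COUNT(m.id)=3
  3: ids {2, 4, 5, 7} → COUNT(m.id)=4

Brazil | 5 ; India | 3 ; France | 4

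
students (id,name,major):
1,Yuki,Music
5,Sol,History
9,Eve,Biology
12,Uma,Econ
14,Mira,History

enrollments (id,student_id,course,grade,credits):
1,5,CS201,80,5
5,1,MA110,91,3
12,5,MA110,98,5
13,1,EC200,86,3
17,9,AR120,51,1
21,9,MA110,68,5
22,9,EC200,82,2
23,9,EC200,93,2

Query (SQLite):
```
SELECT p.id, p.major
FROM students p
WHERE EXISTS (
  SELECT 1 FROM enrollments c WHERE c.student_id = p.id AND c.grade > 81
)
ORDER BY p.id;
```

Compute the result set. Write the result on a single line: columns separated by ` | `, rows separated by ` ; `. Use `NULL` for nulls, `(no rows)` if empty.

For each students row, check whether any enrollments with matching student_id has grade > 81.
Keep rows where that is true.

1 | Music ; 5 | History ; 9 | Biology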